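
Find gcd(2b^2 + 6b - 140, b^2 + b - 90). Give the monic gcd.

b + 10

Apply the Euclidean algorithm:
  2b^2 + 6b - 140 = (2)(b^2 + b - 90) + (4b + 40)
  b^2 + b - 90 = ((1/4)b - 9/4)(4b + 40) + (0)
Last nonzero remainder: 4b + 40. Dividing through by 4 gives the monic gcd b + 10.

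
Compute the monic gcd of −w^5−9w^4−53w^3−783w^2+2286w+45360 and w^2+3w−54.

Euclidean algorithm in ℚ[w]:
  −w^5−9w^4−53w^3−783w^2+2286w+45360 = (−w^3−6w^2−89w−840)(w^2+3w−54) + (0)
The last nonzero remainder w^2+3w−54 is already monic.

w^2+3w−54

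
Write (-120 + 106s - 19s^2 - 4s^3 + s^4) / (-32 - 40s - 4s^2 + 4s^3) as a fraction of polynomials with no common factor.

By polynomial division,
  s^4 - 4s^3 - 19s^2 + 106s - 120 = ((1/4)s - 3/4)(4s^3 - 4s^2 - 40s - 32) + (-12s^2 + 84s - 144)
  4s^3 - 4s^2 - 40s - 32 = (-(1/3)s - 2)(-12s^2 + 84s - 144) + (80s - 320)
  -12s^2 + 84s - 144 = (-(3/20)s + 9/20)(80s - 320) + (0)
Last nonzero remainder: 80s - 320. Dividing through by 80 gives the monic gcd s - 4.
Cancel s - 4 from numerator and denominator to get the reduced form.

(30 - 19s + s^3)/(8 + 12s + 4s^2)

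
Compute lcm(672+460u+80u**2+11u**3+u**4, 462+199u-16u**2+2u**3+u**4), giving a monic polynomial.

22176+10476u+92u**2+263u**3+36u**4+4u**5+u**6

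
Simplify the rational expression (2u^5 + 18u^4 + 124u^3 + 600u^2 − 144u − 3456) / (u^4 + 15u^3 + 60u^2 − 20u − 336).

(2u^3 + 10u^2 + 108u + 288)/(u^2 + 11u + 28)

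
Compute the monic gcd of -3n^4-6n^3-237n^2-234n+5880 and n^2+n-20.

n^2+n-20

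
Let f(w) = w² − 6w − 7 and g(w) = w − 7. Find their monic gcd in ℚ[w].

w − 7

Apply the Euclidean algorithm:
  w² − 6w − 7 = (w + 1)(w − 7) + (0)
The last nonzero remainder w − 7 is already monic.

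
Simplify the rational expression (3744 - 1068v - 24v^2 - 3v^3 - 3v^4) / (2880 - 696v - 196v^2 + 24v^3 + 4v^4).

Euclidean algorithm in ℚ[v]:
  -3v^4 - 3v^3 - 24v^2 - 1068v + 3744 = (-3/4)(4v^4 + 24v^3 - 196v^2 - 696v + 2880) + (15v^3 - 171v^2 - 1590v + 5904)
  4v^4 + 24v^3 - 196v^2 - 696v + 2880 = ((4/15)v + 116/25)(15v^3 - 171v^2 - 1590v + 5904) + ((25536/25)v^2 + (25536/5)v - 612864/25)
  15v^3 - 171v^2 - 1590v + 5904 = ((125/8512)v - 1025/4256)((25536/25)v^2 + (25536/5)v - 612864/25) + (0)
Last nonzero remainder: (25536/25)v^2 + (25536/5)v - 612864/25. Dividing through by 25536/25 gives the monic gcd v^2 + 5v - 24.
Cancel v^2 + 5v - 24 from numerator and denominator to get the reduced form.

(-156 + 12v - 3v^2)/(-120 + 4v + 4v^2)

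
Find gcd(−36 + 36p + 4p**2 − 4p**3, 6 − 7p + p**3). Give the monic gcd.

−3 + 2p + p**2

By polynomial division,
  −4p**3 + 4p**2 + 36p − 36 = (−4)(p**3 − 7p + 6) + (4p**2 + 8p − 12)
  p**3 − 7p + 6 = ((1/4)p − 1/2)(4p**2 + 8p − 12) + (0)
Last nonzero remainder: 4p**2 + 8p − 12. Dividing through by 4 gives the monic gcd p**2 + 2p − 3.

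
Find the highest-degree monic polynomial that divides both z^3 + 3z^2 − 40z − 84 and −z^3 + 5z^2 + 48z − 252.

z^2 + z − 42

By polynomial division,
  z^3 + 3z^2 − 40z − 84 = (−1)(−z^3 + 5z^2 + 48z − 252) + (8z^2 + 8z − 336)
  −z^3 + 5z^2 + 48z − 252 = (−(1/8)z + 3/4)(8z^2 + 8z − 336) + (0)
Last nonzero remainder: 8z^2 + 8z − 336. Dividing through by 8 gives the monic gcd z^2 + z − 42.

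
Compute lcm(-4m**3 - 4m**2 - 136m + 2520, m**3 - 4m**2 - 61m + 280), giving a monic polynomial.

m**5 + 4m**4 - 3m**3 - 568m**2 - 3250m + 25200

Apply the Euclidean algorithm:
  -4m**3 - 4m**2 - 136m + 2520 = (-4)(m**3 - 4m**2 - 61m + 280) + (-20m**2 - 380m + 3640)
  m**3 - 4m**2 - 61m + 280 = (-(1/20)m + 23/20)(-20m**2 - 380m + 3640) + (558m - 3906)
  -20m**2 - 380m + 3640 = (-(10/279)m - 260/279)(558m - 3906) + (0)
Last nonzero remainder: 558m - 3906. Dividing through by 558 gives the monic gcd m - 7.
Then lcm(f, g) = f·g / gcd(f, g); expanding and making the result monic gives the answer.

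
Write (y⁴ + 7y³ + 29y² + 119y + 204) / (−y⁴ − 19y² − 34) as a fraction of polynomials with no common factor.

Repeated division with remainder:
  y⁴ + 7y³ + 29y² + 119y + 204 = (−1)(−y⁴ − 19y² − 34) + (7y³ + 10y² + 119y + 170)
  −y⁴ − 19y² − 34 = (−(1/7)y + 10/49)(7y³ + 10y² + 119y + 170) + (−(198/49)y² − 3366/49)
  7y³ + 10y² + 119y + 170 = (−(343/198)y − 245/99)(−(198/49)y² − 3366/49) + (0)
Last nonzero remainder: −(198/49)y² − 3366/49. Dividing through by −198/49 gives the monic gcd y² + 17.
Cancel y² + 17 from numerator and denominator to get the reduced form.

(−y² − 7y − 12)/(y² + 2)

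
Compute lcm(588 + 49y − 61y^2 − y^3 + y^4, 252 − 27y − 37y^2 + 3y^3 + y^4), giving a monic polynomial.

−1764 + 441y + 232y^2 − 58y^3 − 4y^4 + y^5

By polynomial division,
  y^4 − y^3 − 61y^2 + 49y + 588 = (y^4 + 3y^3 − 37y^2 − 27y + 252) + (−4y^3 − 24y^2 + 76y + 336)
  y^4 + 3y^3 − 37y^2 − 27y + 252 = (−(1/4)y + 3/4)(−4y^3 − 24y^2 + 76y + 336) + (0)
Last nonzero remainder: −4y^3 − 24y^2 + 76y + 336. Dividing through by −4 gives the monic gcd y^3 + 6y^2 − 19y − 84.
Then lcm(f, g) = f·g / gcd(f, g); expanding and making the result monic gives the answer.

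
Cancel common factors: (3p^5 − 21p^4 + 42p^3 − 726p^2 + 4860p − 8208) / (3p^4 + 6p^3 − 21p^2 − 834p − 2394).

(p^3 − 13p^2 + 54p − 72)/(p^2 − 4p − 21)

Euclidean algorithm in ℚ[p]:
  3p^5 − 21p^4 + 42p^3 − 726p^2 + 4860p − 8208 = (p − 9)(3p^4 + 6p^3 − 21p^2 − 834p − 2394) + (117p^3 − 81p^2 − 252p − 29754)
  3p^4 + 6p^3 − 21p^2 − 834p − 2394 = ((1/39)p + 35/507)(117p^3 − 81p^2 − 252p − 29754) + (−(1512/169)p^2 − (9072/169)p − 57456/169)
  117p^3 − 81p^2 − 252p − 29754 = (−(2197/168)p + 4901/56)(−(1512/169)p^2 − (9072/169)p − 57456/169) + (0)
Last nonzero remainder: −(1512/169)p^2 − (9072/169)p − 57456/169. Dividing through by −1512/169 gives the monic gcd p^2 + 6p + 38.
Cancel p^2 + 6p + 38 from numerator and denominator to get the reduced form.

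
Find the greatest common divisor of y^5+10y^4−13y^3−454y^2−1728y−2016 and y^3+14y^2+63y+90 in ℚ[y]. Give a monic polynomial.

y^2+9y+18

Euclidean algorithm in ℚ[y]:
  y^5+10y^4−13y^3−454y^2−1728y−2016 = (y^2−4y−20)(y^3+14y^2+63y+90) + (−12y^2−108y−216)
  y^3+14y^2+63y+90 = (−(1/12)y−5/12)(−12y^2−108y−216) + (0)
Last nonzero remainder: −12y^2−108y−216. Dividing through by −12 gives the monic gcd y^2+9y+18.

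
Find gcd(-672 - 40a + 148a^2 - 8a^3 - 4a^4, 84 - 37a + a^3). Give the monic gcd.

84 - 37a + a^3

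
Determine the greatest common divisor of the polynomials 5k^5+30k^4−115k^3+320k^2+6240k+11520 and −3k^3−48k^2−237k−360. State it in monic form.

k^2+11k+24

Euclidean algorithm in ℚ[k]:
  5k^5+30k^4−115k^3+320k^2+6240k+11520 = (−(5/3)k^2+(50/3)k−290/3)(−3k^3−48k^2−237k−360) + (−970k^2−10670k−23280)
  −3k^3−48k^2−237k−360 = ((3/970)k+3/194)(−970k^2−10670k−23280) + (0)
Last nonzero remainder: −970k^2−10670k−23280. Dividing through by −970 gives the monic gcd k^2+11k+24.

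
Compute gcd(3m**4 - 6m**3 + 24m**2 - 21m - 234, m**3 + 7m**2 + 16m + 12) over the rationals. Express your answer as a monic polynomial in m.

m + 2

Apply the Euclidean algorithm:
  3m**4 - 6m**3 + 24m**2 - 21m - 234 = (3m - 27)(m**3 + 7m**2 + 16m + 12) + (165m**2 + 375m + 90)
  m**3 + 7m**2 + 16m + 12 = ((1/165)m + 52/1815)(165m**2 + 375m + 90) + ((570/121)m + 1140/121)
  165m**2 + 375m + 90 = ((1331/38)m + 363/38)((570/121)m + 1140/121) + (0)
Last nonzero remainder: (570/121)m + 1140/121. Dividing through by 570/121 gives the monic gcd m + 2.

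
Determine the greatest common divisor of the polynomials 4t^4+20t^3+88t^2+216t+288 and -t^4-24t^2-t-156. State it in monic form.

t^2+t+12

By polynomial division,
  4t^4+20t^3+88t^2+216t+288 = (-4)(-t^4-24t^2-t-156) + (20t^3-8t^2+212t-336)
  -t^4-24t^2-t-156 = (-(1/20)t-1/50)(20t^3-8t^2+212t-336) + (-(339/25)t^2-(339/25)t-4068/25)
  20t^3-8t^2+212t-336 = (-(500/339)t+700/339)(-(339/25)t^2-(339/25)t-4068/25) + (0)
Last nonzero remainder: -(339/25)t^2-(339/25)t-4068/25. Dividing through by -339/25 gives the monic gcd t^2+t+12.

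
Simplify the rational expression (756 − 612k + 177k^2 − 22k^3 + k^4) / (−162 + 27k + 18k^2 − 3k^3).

By polynomial division,
  k^4 − 22k^3 + 177k^2 − 612k + 756 = (−(1/3)k + 16/3)(−3k^3 + 18k^2 + 27k − 162) + (90k^2 − 810k + 1620)
  −3k^3 + 18k^2 + 27k − 162 = (−(1/30)k − 1/10)(90k^2 − 810k + 1620) + (0)
Last nonzero remainder: 90k^2 − 810k + 1620. Dividing through by 90 gives the monic gcd k^2 − 9k + 18.
Cancel k^2 − 9k + 18 from numerator and denominator to get the reduced form.

(−42 + 13k − k^2)/(9 + 3k)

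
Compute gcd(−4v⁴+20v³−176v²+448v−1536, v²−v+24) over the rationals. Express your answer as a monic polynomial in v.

Euclidean algorithm in ℚ[v]:
  −4v⁴+20v³−176v²+448v−1536 = (−4v²+16v−64)(v²−v+24) + (0)
The last nonzero remainder v²−v+24 is already monic.

v²−v+24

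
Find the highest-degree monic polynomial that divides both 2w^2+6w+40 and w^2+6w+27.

1

Euclidean algorithm in ℚ[w]:
  2w^2+6w+40 = (2)(w^2+6w+27) + (−6w−14)
  w^2+6w+27 = (−(1/6)w−11/18)(−6w−14) + (166/9)
  −6w−14 = (−(27/83)w−63/83)(166/9) + (0)
The last nonzero remainder is the constant 166/9, so the polynomials are coprime and gcd = 1.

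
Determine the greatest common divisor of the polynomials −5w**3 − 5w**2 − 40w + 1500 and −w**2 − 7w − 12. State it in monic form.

1

By polynomial division,
  −5w**3 − 5w**2 − 40w + 1500 = (5w − 30)(−w**2 − 7w − 12) + (−190w + 1140)
  −w**2 − 7w − 12 = ((1/190)w + 13/190)(−190w + 1140) + (−90)
  −190w + 1140 = ((19/9)w − 38/3)(−90) + (0)
The last nonzero remainder is the constant −90, so the polynomials are coprime and gcd = 1.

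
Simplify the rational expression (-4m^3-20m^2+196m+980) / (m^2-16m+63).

By polynomial division,
  -4m^3-20m^2+196m+980 = (-4m-84)(m^2-16m+63) + (-896m+6272)
  m^2-16m+63 = (-(1/896)m+9/896)(-896m+6272) + (0)
Last nonzero remainder: -896m+6272. Dividing through by -896 gives the monic gcd m-7.
Cancel m-7 from numerator and denominator to get the reduced form.

(-4m^2-48m-140)/(m-9)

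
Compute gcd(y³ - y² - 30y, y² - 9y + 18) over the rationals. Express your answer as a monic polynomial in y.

y - 6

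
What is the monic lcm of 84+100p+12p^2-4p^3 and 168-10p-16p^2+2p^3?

84+79p-13p^2-7p^3+p^4

By polynomial division,
  -4p^3+12p^2+100p+84 = (-2)(2p^3-16p^2-10p+168) + (-20p^2+80p+420)
  2p^3-16p^2-10p+168 = (-(1/10)p+2/5)(-20p^2+80p+420) + (0)
Last nonzero remainder: -20p^2+80p+420. Dividing through by -20 gives the monic gcd p^2-4p-21.
Then lcm(f, g) = f·g / gcd(f, g); expanding and making the result monic gives the answer.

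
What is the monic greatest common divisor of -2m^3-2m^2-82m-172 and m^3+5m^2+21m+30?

m+2

Repeated division with remainder:
  -2m^3-2m^2-82m-172 = (-2)(m^3+5m^2+21m+30) + (8m^2-40m-112)
  m^3+5m^2+21m+30 = ((1/8)m+5/4)(8m^2-40m-112) + (85m+170)
  8m^2-40m-112 = ((8/85)m-56/85)(85m+170) + (0)
Last nonzero remainder: 85m+170. Dividing through by 85 gives the monic gcd m+2.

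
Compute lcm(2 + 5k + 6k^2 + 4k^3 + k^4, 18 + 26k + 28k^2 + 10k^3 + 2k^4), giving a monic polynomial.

Repeated division with remainder:
  k^4 + 4k^3 + 6k^2 + 5k + 2 = (1/2)(2k^4 + 10k^3 + 28k^2 + 26k + 18) + (−k^3 − 8k^2 − 8k − 7)
  2k^4 + 10k^3 + 28k^2 + 26k + 18 = (−2k + 6)(−k^3 − 8k^2 − 8k − 7) + (60k^2 + 60k + 60)
  −k^3 − 8k^2 − 8k − 7 = (−(1/60)k − 7/60)(60k^2 + 60k + 60) + (0)
Last nonzero remainder: 60k^2 + 60k + 60. Dividing through by 60 gives the monic gcd k^2 + k + 1.
Then lcm(f, g) = f·g / gcd(f, g); expanding and making the result monic gives the answer.

18 + 53k + 76k^2 + 65k^3 + 31k^4 + 8k^5 + k^6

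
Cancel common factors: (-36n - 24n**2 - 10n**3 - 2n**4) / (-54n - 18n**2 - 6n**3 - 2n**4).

(6 + 2n + n**2)/(9 + n**2)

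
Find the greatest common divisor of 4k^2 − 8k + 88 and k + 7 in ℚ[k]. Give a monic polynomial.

1

Euclidean algorithm in ℚ[k]:
  4k^2 − 8k + 88 = (4k − 36)(k + 7) + (340)
  k + 7 = ((1/340)k + 7/340)(340) + (0)
The last nonzero remainder is the constant 340, so the polynomials are coprime and gcd = 1.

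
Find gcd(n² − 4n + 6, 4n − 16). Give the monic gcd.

1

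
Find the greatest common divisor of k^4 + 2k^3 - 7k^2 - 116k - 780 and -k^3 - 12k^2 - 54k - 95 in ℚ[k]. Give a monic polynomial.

Repeated division with remainder:
  k^4 + 2k^3 - 7k^2 - 116k - 780 = (-k + 10)(-k^3 - 12k^2 - 54k - 95) + (59k^2 + 329k + 170)
  -k^3 - 12k^2 - 54k - 95 = (-(1/59)k - 379/3481)(59k^2 + 329k + 170) + (-(53253/3481)k - 266265/3481)
  59k^2 + 329k + 170 = (-(205379/53253)k - 118354/53253)(-(53253/3481)k - 266265/3481) + (0)
Last nonzero remainder: -(53253/3481)k - 266265/3481. Dividing through by -53253/3481 gives the monic gcd k + 5.

k + 5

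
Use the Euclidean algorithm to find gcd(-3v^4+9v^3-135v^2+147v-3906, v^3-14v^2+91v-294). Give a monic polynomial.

Euclidean algorithm in ℚ[v]:
  -3v^4+9v^3-135v^2+147v-3906 = (-3v-33)(v^3-14v^2+91v-294) + (-324v^2+2268v-13608)
  v^3-14v^2+91v-294 = (-(1/324)v+7/324)(-324v^2+2268v-13608) + (0)
Last nonzero remainder: -324v^2+2268v-13608. Dividing through by -324 gives the monic gcd v^2-7v+42.

v^2-7v+42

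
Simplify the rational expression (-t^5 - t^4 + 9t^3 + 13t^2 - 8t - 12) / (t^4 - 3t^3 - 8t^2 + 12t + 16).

(-t^3 + 2t^2 + 5t - 6)/(t^2 - 6t + 8)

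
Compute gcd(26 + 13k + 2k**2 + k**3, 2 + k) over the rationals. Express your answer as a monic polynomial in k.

2 + k

By polynomial division,
  k**3 + 2k**2 + 13k + 26 = (k**2 + 13)(k + 2) + (0)
The last nonzero remainder k + 2 is already monic.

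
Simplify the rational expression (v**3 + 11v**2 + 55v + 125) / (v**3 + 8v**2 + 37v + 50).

(v + 5)/(v + 2)

Apply the Euclidean algorithm:
  v**3 + 11v**2 + 55v + 125 = (v**3 + 8v**2 + 37v + 50) + (3v**2 + 18v + 75)
  v**3 + 8v**2 + 37v + 50 = ((1/3)v + 2/3)(3v**2 + 18v + 75) + (0)
Last nonzero remainder: 3v**2 + 18v + 75. Dividing through by 3 gives the monic gcd v**2 + 6v + 25.
Cancel v**2 + 6v + 25 from numerator and denominator to get the reduced form.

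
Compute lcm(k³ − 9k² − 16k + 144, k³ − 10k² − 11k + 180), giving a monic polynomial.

k⁴ − 14k³ + 29k² + 224k − 720

Repeated division with remainder:
  k³ − 9k² − 16k + 144 = (k³ − 10k² − 11k + 180) + (k² − 5k − 36)
  k³ − 10k² − 11k + 180 = (k − 5)(k² − 5k − 36) + (0)
The last nonzero remainder k² − 5k − 36 is already monic.
Then lcm(f, g) = f·g / gcd(f, g); expanding and making the result monic gives the answer.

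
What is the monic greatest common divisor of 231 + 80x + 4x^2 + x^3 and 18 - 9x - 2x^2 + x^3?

Apply the Euclidean algorithm:
  x^3 + 4x^2 + 80x + 231 = (x^3 - 2x^2 - 9x + 18) + (6x^2 + 89x + 213)
  x^3 - 2x^2 - 9x + 18 = ((1/6)x - 101/36)(6x^2 + 89x + 213) + ((7387/36)x + 7387/12)
  6x^2 + 89x + 213 = ((216/7387)x + 2556/7387)((7387/36)x + 7387/12) + (0)
Last nonzero remainder: (7387/36)x + 7387/12. Dividing through by 7387/36 gives the monic gcd x + 3.

3 + x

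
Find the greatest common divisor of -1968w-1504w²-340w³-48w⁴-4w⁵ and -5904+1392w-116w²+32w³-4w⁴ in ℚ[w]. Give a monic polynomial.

41+4w+w²

Apply the Euclidean algorithm:
  -4w⁵-48w⁴-340w³-1504w²-1968w = (w+20)(-4w⁴+32w³-116w²+1392w-5904) + (-864w³-576w²-23904w+118080)
  -4w⁴+32w³-116w²+1392w-5904 = ((1/216)w-13/324)(-864w³-576w²-23904w+118080) + (-(256/9)w²-(1024/9)w-10496/9)
  -864w³-576w²-23904w+118080 = ((243/8)w-405/4)(-(256/9)w²-(1024/9)w-10496/9) + (0)
Last nonzero remainder: -(256/9)w²-(1024/9)w-10496/9. Dividing through by -256/9 gives the monic gcd w²+4w+41.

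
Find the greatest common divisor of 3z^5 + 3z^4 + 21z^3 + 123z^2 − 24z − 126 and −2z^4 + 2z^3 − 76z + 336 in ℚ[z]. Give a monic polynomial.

Apply the Euclidean algorithm:
  3z^5 + 3z^4 + 21z^3 + 123z^2 − 24z − 126 = (−(3/2)z − 3)(−2z^4 + 2z^3 − 76z + 336) + (27z^3 + 9z^2 + 252z + 882)
  −2z^4 + 2z^3 − 76z + 336 = (−(2/27)z + 8/81)(27z^3 + 9z^2 + 252z + 882) + ((160/9)z^2 − (320/9)z + 2240/9)
  27z^3 + 9z^2 + 252z + 882 = ((243/160)z + 567/160)((160/9)z^2 − (320/9)z + 2240/9) + (0)
Last nonzero remainder: (160/9)z^2 − (320/9)z + 2240/9. Dividing through by 160/9 gives the monic gcd z^2 − 2z + 14.

z^2 − 2z + 14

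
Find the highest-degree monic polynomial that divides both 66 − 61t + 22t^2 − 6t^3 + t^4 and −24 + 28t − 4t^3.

−2 + t

Repeated division with remainder:
  t^4 − 6t^3 + 22t^2 − 61t + 66 = (−(1/4)t + 3/2)(−4t^3 + 28t − 24) + (29t^2 − 109t + 102)
  −4t^3 + 28t − 24 = (−(4/29)t − 436/841)(29t^2 − 109t + 102) + (−(12144/841)t + 24288/841)
  29t^2 − 109t + 102 = (−(24389/12144)t + 14297/4048)(−(12144/841)t + 24288/841) + (0)
Last nonzero remainder: −(12144/841)t + 24288/841. Dividing through by −12144/841 gives the monic gcd t − 2.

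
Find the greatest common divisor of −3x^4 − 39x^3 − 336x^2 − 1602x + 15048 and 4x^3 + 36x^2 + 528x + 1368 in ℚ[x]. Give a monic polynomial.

By polynomial division,
  −3x^4 − 39x^3 − 336x^2 − 1602x + 15048 = (−(3/4)x − 3)(4x^3 + 36x^2 + 528x + 1368) + (168x^2 + 1008x + 19152)
  4x^3 + 36x^2 + 528x + 1368 = ((1/42)x + 1/14)(168x^2 + 1008x + 19152) + (0)
Last nonzero remainder: 168x^2 + 1008x + 19152. Dividing through by 168 gives the monic gcd x^2 + 6x + 114.

x^2 + 6x + 114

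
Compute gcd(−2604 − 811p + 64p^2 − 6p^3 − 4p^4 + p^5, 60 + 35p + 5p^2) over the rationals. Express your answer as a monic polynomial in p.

12 + 7p + p^2

Euclidean algorithm in ℚ[p]:
  p^5 − 4p^4 − 6p^3 + 64p^2 − 811p − 2604 = ((1/5)p^3 − (11/5)p^2 + (59/5)p − 217/5)(5p^2 + 35p + 60) + (0)
Last nonzero remainder: 5p^2 + 35p + 60. Dividing through by 5 gives the monic gcd p^2 + 7p + 12.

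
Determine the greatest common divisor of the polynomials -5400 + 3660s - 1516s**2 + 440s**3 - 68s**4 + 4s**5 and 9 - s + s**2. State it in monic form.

Apply the Euclidean algorithm:
  4s**5 - 68s**4 + 440s**3 - 1516s**2 + 3660s - 5400 = (4s**3 - 64s**2 + 340s - 600)(s**2 - s + 9) + (0)
The last nonzero remainder s**2 - s + 9 is already monic.

9 - s + s**2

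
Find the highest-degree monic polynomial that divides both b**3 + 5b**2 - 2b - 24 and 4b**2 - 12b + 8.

By polynomial division,
  b**3 + 5b**2 - 2b - 24 = ((1/4)b + 2)(4b**2 - 12b + 8) + (20b - 40)
  4b**2 - 12b + 8 = ((1/5)b - 1/5)(20b - 40) + (0)
Last nonzero remainder: 20b - 40. Dividing through by 20 gives the monic gcd b - 2.

b - 2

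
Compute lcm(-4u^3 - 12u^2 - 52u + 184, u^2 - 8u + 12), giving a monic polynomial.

u^4 - 3u^3 - 5u^2 - 124u + 276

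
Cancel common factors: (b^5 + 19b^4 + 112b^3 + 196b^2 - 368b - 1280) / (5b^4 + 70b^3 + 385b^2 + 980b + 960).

Repeated division with remainder:
  b^5 + 19b^4 + 112b^3 + 196b^2 - 368b - 1280 = ((1/5)b + 1)(5b^4 + 70b^3 + 385b^2 + 980b + 960) + (-35b^3 - 385b^2 - 1540b - 2240)
  5b^4 + 70b^3 + 385b^2 + 980b + 960 = (-(1/7)b - 3/7)(-35b^3 - 385b^2 - 1540b - 2240) + (0)
Last nonzero remainder: -35b^3 - 385b^2 - 1540b - 2240. Dividing through by -35 gives the monic gcd b^3 + 11b^2 + 44b + 64.
Cancel b^3 + 11b^2 + 44b + 64 from numerator and denominator to get the reduced form.

(b^2 + 8b - 20)/(5b + 15)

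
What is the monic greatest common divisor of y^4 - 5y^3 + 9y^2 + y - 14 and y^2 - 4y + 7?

y^2 - 4y + 7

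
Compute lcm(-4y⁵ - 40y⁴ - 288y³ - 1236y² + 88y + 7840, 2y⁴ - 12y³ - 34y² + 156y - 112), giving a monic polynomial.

y⁷ + 2y⁶ - y⁵ - 197y⁴ - 1990y³ + 379y² + 15526y - 13720

Repeated division with remainder:
  -4y⁵ - 40y⁴ - 288y³ - 1236y² + 88y + 7840 = (-2y - 32)(2y⁴ - 12y³ - 34y² + 156y - 112) + (-740y³ - 2012y² + 4856y + 4256)
  2y⁴ - 12y³ - 34y² + 156y - 112 = (-(1/370)y + 1613/68450)(-740y³ - 2012y² + 4856y + 4256) + ((908208/34225)y² + (1816416/34225)y - 7265664/34225)
  -740y³ - 2012y² + 4856y + 4256 = (-(6331625/227052)y - 650275/32436)((908208/34225)y² + (1816416/34225)y - 7265664/34225) + (0)
Last nonzero remainder: (908208/34225)y² + (1816416/34225)y - 7265664/34225. Dividing through by 908208/34225 gives the monic gcd y² + 2y - 8.
Then lcm(f, g) = f·g / gcd(f, g); expanding and making the result monic gives the answer.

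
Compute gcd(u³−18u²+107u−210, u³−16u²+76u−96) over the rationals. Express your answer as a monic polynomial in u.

Repeated division with remainder:
  u³−18u²+107u−210 = (u³−16u²+76u−96) + (−2u²+31u−114)
  u³−16u²+76u−96 = (−(1/2)u+1/4)(−2u²+31u−114) + ((45/4)u−135/2)
  −2u²+31u−114 = (−(8/45)u+76/45)((45/4)u−135/2) + (0)
Last nonzero remainder: (45/4)u−135/2. Dividing through by 45/4 gives the monic gcd u−6.

u−6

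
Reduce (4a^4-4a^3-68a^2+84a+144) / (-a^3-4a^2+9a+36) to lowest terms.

(-4a^2+8a+12)/(a+3)

Apply the Euclidean algorithm:
  4a^4-4a^3-68a^2+84a+144 = (-4a+20)(-a^3-4a^2+9a+36) + (48a^2+48a-576)
  -a^3-4a^2+9a+36 = (-(1/48)a-1/16)(48a^2+48a-576) + (0)
Last nonzero remainder: 48a^2+48a-576. Dividing through by 48 gives the monic gcd a^2+a-12.
Cancel a^2+a-12 from numerator and denominator to get the reduced form.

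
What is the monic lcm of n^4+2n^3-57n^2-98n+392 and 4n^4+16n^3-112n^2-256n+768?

n^6+4n^5-77n^4-260n^3+1564n^2+3136n-9408

By polynomial division,
  n^4+2n^3-57n^2-98n+392 = (1/4)(4n^4+16n^3-112n^2-256n+768) + (-2n^3-29n^2-34n+200)
  4n^4+16n^3-112n^2-256n+768 = (-2n+21)(-2n^3-29n^2-34n+200) + (429n^2+858n-3432)
  -2n^3-29n^2-34n+200 = (-(2/429)n-25/429)(429n^2+858n-3432) + (0)
Last nonzero remainder: 429n^2+858n-3432. Dividing through by 429 gives the monic gcd n^2+2n-8.
Then lcm(f, g) = f·g / gcd(f, g); expanding and making the result monic gives the answer.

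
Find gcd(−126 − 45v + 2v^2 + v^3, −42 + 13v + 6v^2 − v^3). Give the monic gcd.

−21 − 4v + v^2

Euclidean algorithm in ℚ[v]:
  v^3 + 2v^2 − 45v − 126 = (−1)(−v^3 + 6v^2 + 13v − 42) + (8v^2 − 32v − 168)
  −v^3 + 6v^2 + 13v − 42 = (−(1/8)v + 1/4)(8v^2 − 32v − 168) + (0)
Last nonzero remainder: 8v^2 − 32v − 168. Dividing through by 8 gives the monic gcd v^2 − 4v − 21.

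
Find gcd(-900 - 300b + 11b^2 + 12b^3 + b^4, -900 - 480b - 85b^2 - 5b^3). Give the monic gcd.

Apply the Euclidean algorithm:
  b^4 + 12b^3 + 11b^2 - 300b - 900 = (-(1/5)b + 1)(-5b^3 - 85b^2 - 480b - 900) + (0)
Last nonzero remainder: -5b^3 - 85b^2 - 480b - 900. Dividing through by -5 gives the monic gcd b^3 + 17b^2 + 96b + 180.

180 + 96b + 17b^2 + b^3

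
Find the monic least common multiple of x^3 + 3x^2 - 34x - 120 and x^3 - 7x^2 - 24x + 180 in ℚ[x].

x^4 - 3x^3 - 52x^2 + 84x + 720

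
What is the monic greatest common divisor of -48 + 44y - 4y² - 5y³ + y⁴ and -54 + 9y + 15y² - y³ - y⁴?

Euclidean algorithm in ℚ[y]:
  y⁴ - 5y³ - 4y² + 44y - 48 = (-1)(-y⁴ - y³ + 15y² + 9y - 54) + (-6y³ + 11y² + 53y - 102)
  -y⁴ - y³ + 15y² + 9y - 54 = ((1/6)y + 17/36)(-6y³ + 11y² + 53y - 102) + ((35/36)y² + (35/36)y - 35/6)
  -6y³ + 11y² + 53y - 102 = (-(216/35)y + 612/35)((35/36)y² + (35/36)y - 35/6) + (0)
Last nonzero remainder: (35/36)y² + (35/36)y - 35/6. Dividing through by 35/36 gives the monic gcd y² + y - 6.

-6 + y + y²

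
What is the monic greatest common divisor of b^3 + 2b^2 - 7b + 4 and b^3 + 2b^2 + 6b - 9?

b - 1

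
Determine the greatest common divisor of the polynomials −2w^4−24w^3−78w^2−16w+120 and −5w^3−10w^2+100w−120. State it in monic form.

w+6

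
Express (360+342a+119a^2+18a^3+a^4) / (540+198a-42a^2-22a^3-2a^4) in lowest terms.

(-4-a)/(-6+2a)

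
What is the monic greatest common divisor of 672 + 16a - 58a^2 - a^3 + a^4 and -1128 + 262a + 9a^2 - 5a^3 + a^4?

By polynomial division,
  a^4 - a^3 - 58a^2 + 16a + 672 = (a^4 - 5a^3 + 9a^2 + 262a - 1128) + (4a^3 - 67a^2 - 246a + 1800)
  a^4 - 5a^3 + 9a^2 + 262a - 1128 = ((1/4)a + 47/16)(4a^3 - 67a^2 - 246a + 1800) + ((4277/16)a^2 + (4277/8)a - 12831/2)
  4a^3 - 67a^2 - 246a + 1800 = ((64/4277)a - 1200/4277)((4277/16)a^2 + (4277/8)a - 12831/2) + (0)
Last nonzero remainder: (4277/16)a^2 + (4277/8)a - 12831/2. Dividing through by 4277/16 gives the monic gcd a^2 + 2a - 24.

-24 + 2a + a^2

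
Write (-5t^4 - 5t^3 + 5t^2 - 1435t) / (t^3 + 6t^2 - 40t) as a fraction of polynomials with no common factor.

By polynomial division,
  -5t^4 - 5t^3 + 5t^2 - 1435t = (-5t + 25)(t^3 + 6t^2 - 40t) + (-345t^2 - 435t)
  t^3 + 6t^2 - 40t = (-(1/345)t - 109/7935)(-345t^2 - 435t) + (-(24321/529)t)
  -345t^2 - 435t = ((60835/8107)t + 76705/8107)(-(24321/529)t) + (0)
Last nonzero remainder: -(24321/529)t. Dividing through by -24321/529 gives the monic gcd t.
Cancel t from numerator and denominator to get the reduced form.

(-5t^3 - 5t^2 + 5t - 1435)/(t^2 + 6t - 40)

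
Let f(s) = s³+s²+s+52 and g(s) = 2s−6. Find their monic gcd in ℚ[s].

Euclidean algorithm in ℚ[s]:
  s³+s²+s+52 = ((1/2)s²+2s+13/2)(2s−6) + (91)
  2s−6 = ((2/91)s−6/91)(91) + (0)
The last nonzero remainder is the constant 91, so the polynomials are coprime and gcd = 1.

1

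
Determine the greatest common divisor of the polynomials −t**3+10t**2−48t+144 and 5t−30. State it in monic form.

Repeated division with remainder:
  −t**3+10t**2−48t+144 = (−(1/5)t**2+(4/5)t−24/5)(5t−30) + (0)
Last nonzero remainder: 5t−30. Dividing through by 5 gives the monic gcd t−6.

t−6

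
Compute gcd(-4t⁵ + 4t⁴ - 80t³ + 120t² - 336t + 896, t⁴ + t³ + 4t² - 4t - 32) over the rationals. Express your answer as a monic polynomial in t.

By polynomial division,
  -4t⁵ + 4t⁴ - 80t³ + 120t² - 336t + 896 = (-4t + 8)(t⁴ + t³ + 4t² - 4t - 32) + (-72t³ + 72t² - 432t + 1152)
  t⁴ + t³ + 4t² - 4t - 32 = (-(1/72)t - 1/36)(-72t³ + 72t² - 432t + 1152) + (0)
Last nonzero remainder: -72t³ + 72t² - 432t + 1152. Dividing through by -72 gives the monic gcd t³ - t² + 6t - 16.

t³ - t² + 6t - 16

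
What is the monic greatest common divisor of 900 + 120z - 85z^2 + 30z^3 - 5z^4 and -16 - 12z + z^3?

Euclidean algorithm in ℚ[z]:
  -5z^4 + 30z^3 - 85z^2 + 120z + 900 = (-5z + 30)(z^3 - 12z - 16) + (-145z^2 + 400z + 1380)
  z^3 - 12z - 16 = (-(1/145)z - 16/841)(-145z^2 + 400z + 1380) + ((4312/841)z + 8624/841)
  -145z^2 + 400z + 1380 = (-(121945/4312)z + 290145/2156)((4312/841)z + 8624/841) + (0)
Last nonzero remainder: (4312/841)z + 8624/841. Dividing through by 4312/841 gives the monic gcd z + 2.

2 + z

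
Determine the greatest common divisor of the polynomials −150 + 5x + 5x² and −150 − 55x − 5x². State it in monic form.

6 + x

Repeated division with remainder:
  5x² + 5x − 150 = (−1)(−5x² − 55x − 150) + (−50x − 300)
  −5x² − 55x − 150 = ((1/10)x + 1/2)(−50x − 300) + (0)
Last nonzero remainder: −50x − 300. Dividing through by −50 gives the monic gcd x + 6.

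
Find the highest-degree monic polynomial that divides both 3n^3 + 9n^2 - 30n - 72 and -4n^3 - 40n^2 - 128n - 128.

n^2 + 6n + 8

Euclidean algorithm in ℚ[n]:
  3n^3 + 9n^2 - 30n - 72 = (-3/4)(-4n^3 - 40n^2 - 128n - 128) + (-21n^2 - 126n - 168)
  -4n^3 - 40n^2 - 128n - 128 = ((4/21)n + 16/21)(-21n^2 - 126n - 168) + (0)
Last nonzero remainder: -21n^2 - 126n - 168. Dividing through by -21 gives the monic gcd n^2 + 6n + 8.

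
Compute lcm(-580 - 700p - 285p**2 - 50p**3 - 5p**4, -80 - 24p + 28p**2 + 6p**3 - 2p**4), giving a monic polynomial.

Repeated division with remainder:
  -5p**4 - 50p**3 - 285p**2 - 700p - 580 = (5/2)(-2p**4 + 6p**3 + 28p**2 - 24p - 80) + (-65p**3 - 355p**2 - 640p - 380)
  -2p**4 + 6p**3 + 28p**2 - 24p - 80 = ((2/65)p - 44/169)(-65p**3 - 355p**2 - 640p - 380) + (-(7560/169)p**2 - (30240/169)p - 30240/169)
  -65p**3 - 355p**2 - 640p - 380 = ((2197/1512)p + 3211/1512)(-(7560/169)p**2 - (30240/169)p - 30240/169) + (0)
Last nonzero remainder: -(7560/169)p**2 - (30240/169)p - 30240/169. Dividing through by -7560/169 gives the monic gcd p**2 + 4p + 4.
Then lcm(f, g) = f·g / gcd(f, g); expanding and making the result monic gives the answer.

1160 + 588p - 294p**2 - 159p**3 - 3p**4 + 3p**5 + p**6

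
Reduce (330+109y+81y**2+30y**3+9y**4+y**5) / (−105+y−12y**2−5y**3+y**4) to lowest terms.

(66+35y+10y**2+y**3)/(−21−4y+y**2)

Euclidean algorithm in ℚ[y]:
  y**5+9y**4+30y**3+81y**2+109y+330 = (y+14)(y**4−5y**3−12y**2+y−105) + (112y**3+248y**2+200y+1800)
  y**4−5y**3−12y**2+y−105 = ((1/112)y−101/1568)(112y**3+248y**2+200y+1800) + ((429/196)y**2−(429/196)y+2145/196)
  112y**3+248y**2+200y+1800 = ((21952/429)y+23520/143)((429/196)y**2−(429/196)y+2145/196) + (0)
Last nonzero remainder: (429/196)y**2−(429/196)y+2145/196. Dividing through by 429/196 gives the monic gcd y**2−y+5.
Cancel y**2−y+5 from numerator and denominator to get the reduced form.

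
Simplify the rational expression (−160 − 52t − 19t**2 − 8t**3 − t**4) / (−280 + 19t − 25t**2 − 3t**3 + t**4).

(−4 − t)/(−7 + t)

Euclidean algorithm in ℚ[t]:
  −t**4 − 8t**3 − 19t**2 − 52t − 160 = (−1)(t**4 − 3t**3 − 25t**2 + 19t − 280) + (−11t**3 − 44t**2 − 33t − 440)
  t**4 − 3t**3 − 25t**2 + 19t − 280 = (−(1/11)t + 7/11)(−11t**3 − 44t**2 − 33t − 440) + (0)
Last nonzero remainder: −11t**3 − 44t**2 − 33t − 440. Dividing through by −11 gives the monic gcd t**3 + 4t**2 + 3t + 40.
Cancel t**3 + 4t**2 + 3t + 40 from numerator and denominator to get the reduced form.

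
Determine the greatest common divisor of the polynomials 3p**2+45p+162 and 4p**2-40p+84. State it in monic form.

1

Apply the Euclidean algorithm:
  3p**2+45p+162 = (3/4)(4p**2-40p+84) + (75p+99)
  4p**2-40p+84 = ((4/75)p-1132/1875)(75p+99) + (89856/625)
  75p+99 = ((15625/29952)p+6875/9984)(89856/625) + (0)
The last nonzero remainder is the constant 89856/625, so the polynomials are coprime and gcd = 1.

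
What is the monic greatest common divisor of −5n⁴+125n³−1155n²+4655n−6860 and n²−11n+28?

Repeated division with remainder:
  −5n⁴+125n³−1155n²+4655n−6860 = (−5n²+70n−245)(n²−11n+28) + (0)
The last nonzero remainder n²−11n+28 is already monic.

n²−11n+28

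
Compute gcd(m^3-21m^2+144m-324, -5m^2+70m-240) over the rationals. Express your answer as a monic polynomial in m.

m-6

By polynomial division,
  m^3-21m^2+144m-324 = (-(1/5)m+7/5)(-5m^2+70m-240) + (-2m+12)
  -5m^2+70m-240 = ((5/2)m-20)(-2m+12) + (0)
Last nonzero remainder: -2m+12. Dividing through by -2 gives the monic gcd m-6.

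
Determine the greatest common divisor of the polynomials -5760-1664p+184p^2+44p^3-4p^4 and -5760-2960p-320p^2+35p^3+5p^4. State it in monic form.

Repeated division with remainder:
  -4p^4+44p^3+184p^2-1664p-5760 = (-4/5)(5p^4+35p^3-320p^2-2960p-5760) + (72p^3-72p^2-4032p-10368)
  5p^4+35p^3-320p^2-2960p-5760 = ((5/72)p+5/9)(72p^3-72p^2-4032p-10368) + (0)
Last nonzero remainder: 72p^3-72p^2-4032p-10368. Dividing through by 72 gives the monic gcd p^3-p^2-56p-144.

-144-56p-p^2+p^3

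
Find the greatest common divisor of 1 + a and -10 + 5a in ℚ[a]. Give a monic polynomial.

By polynomial division,
  a + 1 = (1/5)(5a - 10) + (3)
  5a - 10 = ((5/3)a - 10/3)(3) + (0)
The last nonzero remainder is the constant 3, so the polynomials are coprime and gcd = 1.

1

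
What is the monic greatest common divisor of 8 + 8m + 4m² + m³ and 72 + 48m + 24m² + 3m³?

4 + 2m + m²

By polynomial division,
  m³ + 4m² + 8m + 8 = (1/3)(3m³ + 24m² + 48m + 72) + (−4m² − 8m − 16)
  3m³ + 24m² + 48m + 72 = (−(3/4)m − 9/2)(−4m² − 8m − 16) + (0)
Last nonzero remainder: −4m² − 8m − 16. Dividing through by −4 gives the monic gcd m² + 2m + 4.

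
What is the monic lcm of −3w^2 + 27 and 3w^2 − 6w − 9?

w^3 + w^2 − 9w − 9

Repeated division with remainder:
  −3w^2 + 27 = (−1)(3w^2 − 6w − 9) + (−6w + 18)
  3w^2 − 6w − 9 = (−(1/2)w − 1/2)(−6w + 18) + (0)
Last nonzero remainder: −6w + 18. Dividing through by −6 gives the monic gcd w − 3.
Then lcm(f, g) = f·g / gcd(f, g); expanding and making the result monic gives the answer.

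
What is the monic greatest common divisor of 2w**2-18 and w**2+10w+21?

w+3

By polynomial division,
  2w**2-18 = (2)(w**2+10w+21) + (-20w-60)
  w**2+10w+21 = (-(1/20)w-7/20)(-20w-60) + (0)
Last nonzero remainder: -20w-60. Dividing through by -20 gives the monic gcd w+3.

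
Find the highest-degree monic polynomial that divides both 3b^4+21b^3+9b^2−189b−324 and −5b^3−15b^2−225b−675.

Apply the Euclidean algorithm:
  3b^4+21b^3+9b^2−189b−324 = (−(3/5)b−12/5)(−5b^3−15b^2−225b−675) + (−162b^2−1134b−1944)
  −5b^3−15b^2−225b−675 = ((5/162)b−10/81)(−162b^2−1134b−1944) + (−305b−915)
  −162b^2−1134b−1944 = ((162/305)b+648/305)(−305b−915) + (0)
Last nonzero remainder: −305b−915. Dividing through by −305 gives the monic gcd b+3.

b+3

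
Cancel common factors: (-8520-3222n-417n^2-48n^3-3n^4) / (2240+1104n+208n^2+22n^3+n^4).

(-213-6n-3n^2)/(56+8n+n^2)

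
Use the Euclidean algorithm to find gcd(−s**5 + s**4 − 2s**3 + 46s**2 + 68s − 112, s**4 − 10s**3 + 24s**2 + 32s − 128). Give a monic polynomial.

s**2 − 2s − 8

Apply the Euclidean algorithm:
  −s**5 + s**4 − 2s**3 + 46s**2 + 68s − 112 = (−s − 9)(s**4 − 10s**3 + 24s**2 + 32s − 128) + (−68s**3 + 294s**2 + 228s − 1264)
  s**4 − 10s**3 + 24s**2 + 32s − 128 = (−(1/68)s + 193/2312)(−68s**3 + 294s**2 + 228s − 1264) + ((3249/1156)s**2 − (3249/578)s − 6498/289)
  −68s**3 + 294s**2 + 228s − 1264 = (−(78608/3249)s + 182648/3249)((3249/1156)s**2 − (3249/578)s − 6498/289) + (0)
Last nonzero remainder: (3249/1156)s**2 − (3249/578)s − 6498/289. Dividing through by 3249/1156 gives the monic gcd s**2 − 2s − 8.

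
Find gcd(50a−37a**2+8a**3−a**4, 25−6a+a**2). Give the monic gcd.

Euclidean algorithm in ℚ[a]:
  −a**4+8a**3−37a**2+50a = (−a**2+2a)(a**2−6a+25) + (0)
The last nonzero remainder a**2−6a+25 is already monic.

25−6a+a**2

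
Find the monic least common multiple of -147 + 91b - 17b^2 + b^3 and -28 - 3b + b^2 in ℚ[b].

-588 + 217b + 23b^2 - 13b^3 + b^4

Euclidean algorithm in ℚ[b]:
  b^3 - 17b^2 + 91b - 147 = (b - 14)(b^2 - 3b - 28) + (77b - 539)
  b^2 - 3b - 28 = ((1/77)b + 4/77)(77b - 539) + (0)
Last nonzero remainder: 77b - 539. Dividing through by 77 gives the monic gcd b - 7.
Then lcm(f, g) = f·g / gcd(f, g); expanding and making the result monic gives the answer.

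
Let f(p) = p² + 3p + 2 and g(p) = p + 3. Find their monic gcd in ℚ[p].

1

Repeated division with remainder:
  p² + 3p + 2 = (p)(p + 3) + (2)
  p + 3 = ((1/2)p + 3/2)(2) + (0)
The last nonzero remainder is the constant 2, so the polynomials are coprime and gcd = 1.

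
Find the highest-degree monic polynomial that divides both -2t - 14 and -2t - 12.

1

By polynomial division,
  -2t - 14 = (-2t - 12) + (-2)
  -2t - 12 = (t + 6)(-2) + (0)
The last nonzero remainder is the constant -2, so the polynomials are coprime and gcd = 1.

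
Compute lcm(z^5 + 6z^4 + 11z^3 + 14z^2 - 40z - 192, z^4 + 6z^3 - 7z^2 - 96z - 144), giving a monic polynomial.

Apply the Euclidean algorithm:
  z^5 + 6z^4 + 11z^3 + 14z^2 - 40z - 192 = (z)(z^4 + 6z^3 - 7z^2 - 96z - 144) + (18z^3 + 110z^2 + 104z - 192)
  z^4 + 6z^3 - 7z^2 - 96z - 144 = ((1/18)z - 1/162)(18z^3 + 110z^2 + 104z - 192) + (-(980/81)z^2 - (6860/81)z - 3920/27)
  18z^3 + 110z^2 + 104z - 192 = (-(729/490)z + 324/245)(-(980/81)z^2 - (6860/81)z - 3920/27) + (0)
Last nonzero remainder: -(980/81)z^2 - (6860/81)z - 3920/27. Dividing through by -980/81 gives the monic gcd z^2 + 7z + 12.
Then lcm(f, g) = f·g / gcd(f, g); expanding and making the result monic gives the answer.

z^7 + 5z^6 - 7z^5 - 69z^4 - 186z^3 - 320z^2 + 672z + 2304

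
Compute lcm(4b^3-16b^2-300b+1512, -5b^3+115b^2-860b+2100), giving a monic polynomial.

b^4-14b^3-35b^2+1128b-3780

Repeated division with remainder:
  4b^3-16b^2-300b+1512 = (-4/5)(-5b^3+115b^2-860b+2100) + (76b^2-988b+3192)
  -5b^3+115b^2-860b+2100 = (-(5/76)b+25/38)(76b^2-988b+3192) + (0)
Last nonzero remainder: 76b^2-988b+3192. Dividing through by 76 gives the monic gcd b^2-13b+42.
Then lcm(f, g) = f·g / gcd(f, g); expanding and making the result monic gives the answer.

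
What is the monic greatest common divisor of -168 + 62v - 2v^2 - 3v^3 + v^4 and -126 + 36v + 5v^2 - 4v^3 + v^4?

-42 + 26v - 7v^2 + v^3

Euclidean algorithm in ℚ[v]:
  v^4 - 3v^3 - 2v^2 + 62v - 168 = (v^4 - 4v^3 + 5v^2 + 36v - 126) + (v^3 - 7v^2 + 26v - 42)
  v^4 - 4v^3 + 5v^2 + 36v - 126 = (v + 3)(v^3 - 7v^2 + 26v - 42) + (0)
The last nonzero remainder v^3 - 7v^2 + 26v - 42 is already monic.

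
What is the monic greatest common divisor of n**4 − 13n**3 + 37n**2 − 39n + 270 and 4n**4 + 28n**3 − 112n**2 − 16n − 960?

n**2 + n + 6

Euclidean algorithm in ℚ[n]:
  n**4 − 13n**3 + 37n**2 − 39n + 270 = (1/4)(4n**4 + 28n**3 − 112n**2 − 16n − 960) + (−20n**3 + 65n**2 − 35n + 510)
  4n**4 + 28n**3 − 112n**2 − 16n − 960 = (−(1/5)n − 41/20)(−20n**3 + 65n**2 − 35n + 510) + ((57/4)n**2 + (57/4)n + 171/2)
  −20n**3 + 65n**2 − 35n + 510 = (−(80/57)n + 340/57)((57/4)n**2 + (57/4)n + 171/2) + (0)
Last nonzero remainder: (57/4)n**2 + (57/4)n + 171/2. Dividing through by 57/4 gives the monic gcd n**2 + n + 6.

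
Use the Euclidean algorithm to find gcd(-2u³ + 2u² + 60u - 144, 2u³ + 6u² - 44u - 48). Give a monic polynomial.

u² + 2u - 24

Apply the Euclidean algorithm:
  -2u³ + 2u² + 60u - 144 = (-1)(2u³ + 6u² - 44u - 48) + (8u² + 16u - 192)
  2u³ + 6u² - 44u - 48 = ((1/4)u + 1/4)(8u² + 16u - 192) + (0)
Last nonzero remainder: 8u² + 16u - 192. Dividing through by 8 gives the monic gcd u² + 2u - 24.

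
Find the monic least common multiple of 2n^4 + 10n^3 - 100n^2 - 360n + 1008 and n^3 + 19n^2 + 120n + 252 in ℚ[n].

By polynomial division,
  2n^4 + 10n^3 - 100n^2 - 360n + 1008 = (2n - 28)(n^3 + 19n^2 + 120n + 252) + (192n^2 + 2496n + 8064)
  n^3 + 19n^2 + 120n + 252 = ((1/192)n + 1/32)(192n^2 + 2496n + 8064) + (0)
Last nonzero remainder: 192n^2 + 2496n + 8064. Dividing through by 192 gives the monic gcd n^2 + 13n + 42.
Then lcm(f, g) = f·g / gcd(f, g); expanding and making the result monic gives the answer.

n^5 + 11n^4 - 20n^3 - 480n^2 - 576n + 3024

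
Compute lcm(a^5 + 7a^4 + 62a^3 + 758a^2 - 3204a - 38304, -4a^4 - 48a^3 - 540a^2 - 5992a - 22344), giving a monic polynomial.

Repeated division with remainder:
  a^5 + 7a^4 + 62a^3 + 758a^2 - 3204a - 38304 = (-(1/4)a + 5/4)(-4a^4 - 48a^3 - 540a^2 - 5992a - 22344) + (-13a^3 - 65a^2 - 1300a - 10374)
  -4a^4 - 48a^3 - 540a^2 - 5992a - 22344 = ((4/13)a + 28/13)(-13a^3 - 65a^2 - 1300a - 10374) + (0)
Last nonzero remainder: -13a^3 - 65a^2 - 1300a - 10374. Dividing through by -13 gives the monic gcd a^3 + 5a^2 + 100a + 798.
Then lcm(f, g) = f·g / gcd(f, g); expanding and making the result monic gives the answer.

a^6 + 14a^5 + 111a^4 + 1192a^3 + 2102a^2 - 60732a - 268128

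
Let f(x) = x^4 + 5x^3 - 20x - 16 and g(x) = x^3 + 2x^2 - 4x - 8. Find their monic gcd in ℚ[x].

x^2 - 4

Euclidean algorithm in ℚ[x]:
  x^4 + 5x^3 - 20x - 16 = (x + 3)(x^3 + 2x^2 - 4x - 8) + (-2x^2 + 8)
  x^3 + 2x^2 - 4x - 8 = (-(1/2)x - 1)(-2x^2 + 8) + (0)
Last nonzero remainder: -2x^2 + 8. Dividing through by -2 gives the monic gcd x^2 - 4.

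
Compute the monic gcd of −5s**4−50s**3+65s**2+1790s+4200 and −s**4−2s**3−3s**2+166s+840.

By polynomial division,
  −5s**4−50s**3+65s**2+1790s+4200 = (5)(−s**4−2s**3−3s**2+166s+840) + (−40s**3+80s**2+960s)
  −s**4−2s**3−3s**2+166s+840 = ((1/40)s+1/10)(−40s**3+80s**2+960s) + (−35s**2+70s+840)
  −40s**3+80s**2+960s = ((8/7)s)(−35s**2+70s+840) + (0)
Last nonzero remainder: −35s**2+70s+840. Dividing through by −35 gives the monic gcd s**2−2s−24.

s**2−2s−24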